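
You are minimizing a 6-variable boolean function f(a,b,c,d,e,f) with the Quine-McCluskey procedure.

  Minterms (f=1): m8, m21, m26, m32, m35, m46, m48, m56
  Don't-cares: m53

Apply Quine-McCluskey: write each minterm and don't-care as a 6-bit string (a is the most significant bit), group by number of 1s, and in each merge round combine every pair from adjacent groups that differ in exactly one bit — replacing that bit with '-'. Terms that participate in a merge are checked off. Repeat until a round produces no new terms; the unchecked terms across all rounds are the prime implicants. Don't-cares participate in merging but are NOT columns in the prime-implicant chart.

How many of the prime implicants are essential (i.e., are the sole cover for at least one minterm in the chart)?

Round 0: 001000 010101✓ 011010 100000✓ 100011 101110 110000✓ 110101✓ 111000✓
Round 1: -10101 1-0000 11-000
PIs = {-10101, 001000, 011010, 1-0000, 100011, 101110, 11-000}
Coverage chart:
  m8: 001000 ←essential
  m21: -10101 ←essential
  m26: 011010 ←essential
  m32: 1-0000 ←essential
  m35: 100011 ←essential
  m46: 101110 ←essential
  m48: 1-0000,11-000
  m56: 11-000 ←essential
Essential: -10101, 001000, 011010, 1-0000, 100011, 101110, 11-000

7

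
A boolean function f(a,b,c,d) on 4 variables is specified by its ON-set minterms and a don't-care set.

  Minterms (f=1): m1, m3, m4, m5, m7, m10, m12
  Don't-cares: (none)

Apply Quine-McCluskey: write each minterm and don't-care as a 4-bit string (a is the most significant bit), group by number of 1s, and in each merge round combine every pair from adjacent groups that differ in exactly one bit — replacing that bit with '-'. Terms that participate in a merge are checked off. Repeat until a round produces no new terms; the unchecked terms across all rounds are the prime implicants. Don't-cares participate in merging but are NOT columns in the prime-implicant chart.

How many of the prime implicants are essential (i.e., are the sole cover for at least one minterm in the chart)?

[col 0] 0001*, 0011*, 0100*, 0101*, 0111*, 1010, 1100*
[col 1] -100, 0-01*, 0-11*, 00-1*, 01-1*, 010-
[col 2] 0--1
Prime implicants: -100, 0--1, 010-, 1010
PI chart (minterm → PIs covering it):
  1 | 0--1  (sole → essential)
  3 | 0--1  (sole → essential)
  4 | -100,010-
  5 | 0--1,010-
  7 | 0--1  (sole → essential)
  10 | 1010  (sole → essential)
  12 | -100  (sole → essential)
Essential prime implicants: -100, 0--1, 1010

3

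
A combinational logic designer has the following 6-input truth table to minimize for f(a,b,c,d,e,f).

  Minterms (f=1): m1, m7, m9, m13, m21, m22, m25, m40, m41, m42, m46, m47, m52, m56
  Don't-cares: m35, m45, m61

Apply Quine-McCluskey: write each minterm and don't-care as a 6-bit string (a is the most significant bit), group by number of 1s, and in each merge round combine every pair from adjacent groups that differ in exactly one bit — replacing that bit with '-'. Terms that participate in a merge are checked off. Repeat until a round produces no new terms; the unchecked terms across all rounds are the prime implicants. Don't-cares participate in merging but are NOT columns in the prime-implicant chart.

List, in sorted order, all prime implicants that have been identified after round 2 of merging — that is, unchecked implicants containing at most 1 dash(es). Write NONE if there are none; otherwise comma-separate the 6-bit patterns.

0-1001, 00-001, 000111, 010101, 010110, 1-1000, 1-1101, 100011, 101-10, 1010-0, 10100-, 1011-1, 10111-, 110100

Round 0: 000001✓ 000111 001001✓ 001101✓ 010101 010110 011001✓ 100011 101000✓ 101001✓ 101010✓ 101101✓ 101110✓ 101111✓ 110100 111000✓ 111101✓
Round 1: -01001✓ -01101✓ 0-1001 00-001 001-01✓ 1-1000 1-1101 101-01✓ 101-10 1010-0 10100- 1011-1 10111-
Round 2: -01-01
PIs = {-01-01, 0-1001, 00-001, 000111, 010101, 010110, 1-1000, 1-1101, 100011, 101-10, 1010-0, 10100-, 1011-1, 10111-, 110100}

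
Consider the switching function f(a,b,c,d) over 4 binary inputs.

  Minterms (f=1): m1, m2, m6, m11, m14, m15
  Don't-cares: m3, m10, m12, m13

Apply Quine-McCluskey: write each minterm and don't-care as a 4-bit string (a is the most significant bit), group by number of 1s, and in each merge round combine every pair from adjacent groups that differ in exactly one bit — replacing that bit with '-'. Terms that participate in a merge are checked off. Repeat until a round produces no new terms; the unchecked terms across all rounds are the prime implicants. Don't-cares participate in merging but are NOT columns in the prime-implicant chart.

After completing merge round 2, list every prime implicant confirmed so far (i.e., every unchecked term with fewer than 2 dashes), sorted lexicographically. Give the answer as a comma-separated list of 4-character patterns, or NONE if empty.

size-2^0 implicants → 0001(✓)  0010(✓)  0011(✓)  0110(✓)  1010(✓)  1011(✓)  1100(✓)  1101(✓)  1110(✓)  1111(✓)
size-2^1 implicants → -010(✓)  -011(✓)  -110(✓)  0-10(✓)  00-1  001-(✓)  1-10(✓)  1-11(✓)  101-(✓)  11-0(✓)  11-1(✓)  110-(✓)  111-(✓)
size-2^2 implicants → --10  -01-  1-1-  11--
Unchecked terms (primes): --10, -01-, 00-1, 1-1-, 11--

00-1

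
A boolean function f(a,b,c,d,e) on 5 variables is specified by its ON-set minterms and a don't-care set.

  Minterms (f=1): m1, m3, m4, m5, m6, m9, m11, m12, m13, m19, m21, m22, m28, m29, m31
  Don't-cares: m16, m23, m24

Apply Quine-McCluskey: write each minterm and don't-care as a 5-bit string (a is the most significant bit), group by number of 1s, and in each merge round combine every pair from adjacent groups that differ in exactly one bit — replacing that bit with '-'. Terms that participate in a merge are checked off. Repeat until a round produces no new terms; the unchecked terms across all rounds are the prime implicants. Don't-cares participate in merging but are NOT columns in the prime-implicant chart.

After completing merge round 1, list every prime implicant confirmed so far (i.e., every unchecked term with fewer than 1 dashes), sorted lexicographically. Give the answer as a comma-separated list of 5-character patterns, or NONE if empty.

Round 0: 00001✓ 00011✓ 00100✓ 00101✓ 00110✓ 01001✓ 01011✓ 01100✓ 01101✓ 10000✓ 10011✓ 10101✓ 10110✓ 10111✓ 11000✓ 11100✓ 11101✓ 11111✓
Round 1: -0011 -0101✓ -0110 -1100✓ -1101✓ 0-001✓ 0-011✓ 0-100✓ 0-101✓ 00-01✓ 000-1✓ 001-0 0010-✓ 01-01✓ 010-1✓ 0110-✓ 1-000 1-101✓ 1-111✓ 10-11 101-1✓ 1011- 11-00 111-1✓ 1110-✓
Round 2: --101 -110- 0--01 0-0-1 0-10- 1-1-1
PIs = {--101, -0011, -0110, -110-, 0--01, 0-0-1, 0-10-, 001-0, 1-000, 1-1-1, 10-11, 1011-, 11-00}

NONE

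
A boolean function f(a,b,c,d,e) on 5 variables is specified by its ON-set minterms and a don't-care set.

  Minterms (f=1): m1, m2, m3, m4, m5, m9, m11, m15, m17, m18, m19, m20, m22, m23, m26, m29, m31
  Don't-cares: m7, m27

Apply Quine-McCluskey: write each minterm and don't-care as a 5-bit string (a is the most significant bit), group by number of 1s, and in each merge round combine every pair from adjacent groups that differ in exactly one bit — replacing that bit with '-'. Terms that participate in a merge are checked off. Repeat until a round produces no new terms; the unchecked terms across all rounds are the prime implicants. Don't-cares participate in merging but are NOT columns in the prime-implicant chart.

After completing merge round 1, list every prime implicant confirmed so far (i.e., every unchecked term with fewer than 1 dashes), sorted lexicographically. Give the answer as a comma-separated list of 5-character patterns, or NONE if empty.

[col 0] 00001*, 00010*, 00011*, 00100*, 00101*, 00111*, 01001*, 01011*, 01111*, 10001*, 10010*, 10011*, 10100*, 10110*, 10111*, 11010*, 11011*, 11101*, 11111*
[col 1] -0001*, -0010*, -0011*, -0100, -0111*, -1011*, -1111*, 0-001*, 0-011*, 0-111*, 00-01*, 00-11*, 000-1*, 0001-*, 001-1*, 0010-, 01-11*, 010-1*, 1-010*, 1-011*, 1-111*, 10-10*, 10-11*, 100-1*, 1001-*, 101-0, 1011-*, 11-11*, 1101-*, 111-1
[col 2] --011*, --111*, -0-11*, -00-1, -001-, -1-11*, 0--11*, 0-0-1, 00--1, 1--11*, 1-01-, 10-1-
[col 3] ---11
Prime implicants: ---11, -00-1, -001-, -0100, 0-0-1, 00--1, 0010-, 1-01-, 10-1-, 101-0, 111-1

NONE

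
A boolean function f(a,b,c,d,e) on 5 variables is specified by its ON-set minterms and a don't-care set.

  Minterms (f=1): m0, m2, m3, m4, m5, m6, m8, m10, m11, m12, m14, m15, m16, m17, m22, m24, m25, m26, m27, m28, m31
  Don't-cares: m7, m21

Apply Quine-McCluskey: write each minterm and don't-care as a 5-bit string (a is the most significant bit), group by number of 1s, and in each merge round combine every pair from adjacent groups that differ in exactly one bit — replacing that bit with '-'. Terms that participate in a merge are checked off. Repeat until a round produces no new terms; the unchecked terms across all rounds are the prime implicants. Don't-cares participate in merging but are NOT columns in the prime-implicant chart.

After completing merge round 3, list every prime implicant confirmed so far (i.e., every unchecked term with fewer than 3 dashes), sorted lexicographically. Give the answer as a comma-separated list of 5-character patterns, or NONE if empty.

size-2^0 implicants → 00000(✓)  00010(✓)  00011(✓)  00100(✓)  00101(✓)  00110(✓)  00111(✓)  01000(✓)  01010(✓)  01011(✓)  01100(✓)  01110(✓)  01111(✓)  10000(✓)  10001(✓)  10101(✓)  10110(✓)  11000(✓)  11001(✓)  11010(✓)  11011(✓)  11100(✓)  11111(✓)
size-2^1 implicants → -0000(✓)  -0101  -0110  -1000(✓)  -1010(✓)  -1011(✓)  -1100(✓)  -1111(✓)  0-000(✓)  0-010(✓)  0-011(✓)  0-100(✓)  0-110(✓)  0-111(✓)  00-00(✓)  00-10(✓)  00-11(✓)  000-0(✓)  0001-(✓)  001-0(✓)  001-1(✓)  0010-(✓)  0011-(✓)  01-00(✓)  01-10(✓)  01-11(✓)  010-0(✓)  0101-(✓)  011-0(✓)  0111-(✓)  1-000(✓)  1-001(✓)  10-01  1000-(✓)  11-00(✓)  11-11(✓)  110-0(✓)  110-1(✓)  1100-(✓)  1101-(✓)
size-2^2 implicants → --000  -1-00  -1-11  -10-0  -101-  0--00(✓)  0--10(✓)  0--11(✓)  0-0-0(✓)  0-01-(✓)  0-1-0(✓)  0-11-(✓)  00--0(✓)  00-1-(✓)  001--  01--0(✓)  01-1-(✓)  1-00-  110--
size-2^3 implicants → 0---0  0--1-
Unchecked terms (primes): --000, -0101, -0110, -1-00, -1-11, -10-0, -101-, 0---0, 0--1-, 001--, 1-00-, 10-01, 110--

--000, -0101, -0110, -1-00, -1-11, -10-0, -101-, 001--, 1-00-, 10-01, 110--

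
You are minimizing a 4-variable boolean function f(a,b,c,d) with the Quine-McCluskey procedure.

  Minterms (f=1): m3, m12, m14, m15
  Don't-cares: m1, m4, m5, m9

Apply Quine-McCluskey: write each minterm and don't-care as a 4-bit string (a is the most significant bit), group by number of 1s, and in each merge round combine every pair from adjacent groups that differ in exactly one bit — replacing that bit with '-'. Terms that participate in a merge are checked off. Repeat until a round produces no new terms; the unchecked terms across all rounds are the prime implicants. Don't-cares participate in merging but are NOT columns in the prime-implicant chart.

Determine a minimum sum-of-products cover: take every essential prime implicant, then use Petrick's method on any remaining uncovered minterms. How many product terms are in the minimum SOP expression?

3

[col 0] 0001*, 0011*, 0100*, 0101*, 1001*, 1100*, 1110*, 1111*
[col 1] -001, -100, 0-01, 00-1, 010-, 11-0, 111-
Prime implicants: -001, -100, 0-01, 00-1, 010-, 11-0, 111-
PI chart (minterm → PIs covering it):
  3 | 00-1  (sole → essential)
  12 | -100,11-0
  14 | 11-0,111-
  15 | 111-  (sole → essential)
Essential prime implicants: 00-1, 111-
Petrick residual → -100
Minimum SOP uses 3 PIs: bc'd' + a'b'd + abc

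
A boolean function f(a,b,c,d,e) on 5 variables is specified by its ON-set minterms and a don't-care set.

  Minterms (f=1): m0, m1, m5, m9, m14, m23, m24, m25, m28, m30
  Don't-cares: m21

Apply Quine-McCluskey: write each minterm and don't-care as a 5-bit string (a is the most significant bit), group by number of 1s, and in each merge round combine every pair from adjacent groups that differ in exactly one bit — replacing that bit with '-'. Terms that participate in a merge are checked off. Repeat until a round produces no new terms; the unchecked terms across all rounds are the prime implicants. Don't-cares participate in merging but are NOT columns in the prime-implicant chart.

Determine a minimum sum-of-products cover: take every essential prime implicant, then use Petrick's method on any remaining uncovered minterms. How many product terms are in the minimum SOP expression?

6

Round 0: 00000✓ 00001✓ 00101✓ 01001✓ 01110✓ 10101✓ 10111✓ 11000✓ 11001✓ 11100✓ 11110✓
Round 1: -0101 -1001 -1110 0-001 00-01 0000- 101-1 11-00 1100- 111-0
PIs = {-0101, -1001, -1110, 0-001, 00-01, 0000-, 101-1, 11-00, 1100-, 111-0}
Coverage chart:
  m0: 0000- ←essential
  m1: 0-001,00-01,0000-
  m5: -0101,00-01
  m9: -1001,0-001
  m14: -1110 ←essential
  m23: 101-1 ←essential
  m24: 11-00,1100-
  m25: -1001,1100-
  m28: 11-00,111-0
  m30: -1110,111-0
Essential: -1110, 0000-, 101-1
Petrick residual → -0101, -1001, 11-00
Min cover (6 terms): b'cd'e + bc'd'e + bcde' + a'b'c'd' + ab'ce + abd'e'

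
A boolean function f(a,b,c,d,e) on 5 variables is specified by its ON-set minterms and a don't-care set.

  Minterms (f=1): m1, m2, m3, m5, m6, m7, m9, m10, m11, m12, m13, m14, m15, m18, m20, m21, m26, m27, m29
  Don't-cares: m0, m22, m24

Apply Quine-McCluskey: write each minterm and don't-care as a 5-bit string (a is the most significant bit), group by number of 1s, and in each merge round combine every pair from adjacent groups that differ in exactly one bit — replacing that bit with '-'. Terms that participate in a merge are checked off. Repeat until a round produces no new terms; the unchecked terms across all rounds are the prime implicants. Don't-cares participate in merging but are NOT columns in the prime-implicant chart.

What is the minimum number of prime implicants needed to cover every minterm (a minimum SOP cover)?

size-2^0 implicants → 00000(✓)  00001(✓)  00010(✓)  00011(✓)  00101(✓)  00110(✓)  00111(✓)  01001(✓)  01010(✓)  01011(✓)  01100(✓)  01101(✓)  01110(✓)  01111(✓)  10010(✓)  10100(✓)  10101(✓)  10110(✓)  11000(✓)  11010(✓)  11011(✓)  11101(✓)
size-2^1 implicants → -0010(✓)  -0101(✓)  -0110(✓)  -1010(✓)  -1011(✓)  -1101(✓)  0-001(✓)  0-010(✓)  0-011(✓)  0-101(✓)  0-110(✓)  0-111(✓)  00-01(✓)  00-10(✓)  00-11(✓)  000-0(✓)  000-1(✓)  0000-(✓)  0001-(✓)  001-1(✓)  0011-(✓)  01-01(✓)  01-10(✓)  01-11(✓)  010-1(✓)  0101-(✓)  011-0(✓)  011-1(✓)  0110-(✓)  0111-(✓)  1-010(✓)  1-101(✓)  10-10(✓)  101-0  1010-  110-0  1101-(✓)
size-2^2 implicants → --010  --101  -0-10  -101-  0--01(✓)  0--10(✓)  0--11(✓)  0-0-1(✓)  0-01-(✓)  0-1-1(✓)  0-11-(✓)  00--1(✓)  00-1-(✓)  000--  01--1(✓)  01-1-(✓)  011--
size-2^3 implicants → 0---1  0--1-
Unchecked terms (primes): --010, --101, -0-10, -101-, 0---1, 0--1-, 000--, 011--, 101-0, 1010-, 110-0
Minterm coverage:
  m1 ⊆ 0---1,000--
  m2 ⊆ --010,-0-10,0--1-,000--
  m3 ⊆ 0---1,0--1-,000--
  m5 ⊆ --101,0---1
  m6 ⊆ -0-10,0--1-
  m7 ⊆ 0---1,0--1-
  m9 ⊆ 0---1 [E]
  m10 ⊆ --010,-101-,0--1-
  m11 ⊆ -101-,0---1,0--1-
  m12 ⊆ 011-- [E]
  m13 ⊆ --101,0---1,011--
  m14 ⊆ 0--1-,011--
  m15 ⊆ 0---1,0--1-,011--
  m18 ⊆ --010,-0-10
  m20 ⊆ 101-0,1010-
  m21 ⊆ --101,1010-
  m26 ⊆ --010,-101-,110-0
  m27 ⊆ -101- [E]
  m29 ⊆ --101 [E]
E = {--101, -101-, 0---1, 011--}
Petrick residual → -0-10, 101-0
Cover = cd'e + b'de' + bc'd + a'e + a'bc + ab'ce'  |cover|=6

6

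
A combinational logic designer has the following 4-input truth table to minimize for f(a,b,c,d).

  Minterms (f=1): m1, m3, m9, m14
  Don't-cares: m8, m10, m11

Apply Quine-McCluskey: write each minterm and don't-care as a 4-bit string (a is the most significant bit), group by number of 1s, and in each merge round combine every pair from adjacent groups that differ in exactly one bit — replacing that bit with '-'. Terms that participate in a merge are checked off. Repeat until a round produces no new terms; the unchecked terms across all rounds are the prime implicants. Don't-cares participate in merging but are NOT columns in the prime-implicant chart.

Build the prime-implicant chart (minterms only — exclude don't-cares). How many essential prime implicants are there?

Round 0: 0001✓ 0011✓ 1000✓ 1001✓ 1010✓ 1011✓ 1110✓
Round 1: -001✓ -011✓ 00-1✓ 1-10 10-0✓ 10-1✓ 100-✓ 101-✓
Round 2: -0-1 10--
PIs = {-0-1, 1-10, 10--}
Coverage chart:
  m1: -0-1 ←essential
  m3: -0-1 ←essential
  m9: -0-1,10--
  m14: 1-10 ←essential
Essential: -0-1, 1-10

2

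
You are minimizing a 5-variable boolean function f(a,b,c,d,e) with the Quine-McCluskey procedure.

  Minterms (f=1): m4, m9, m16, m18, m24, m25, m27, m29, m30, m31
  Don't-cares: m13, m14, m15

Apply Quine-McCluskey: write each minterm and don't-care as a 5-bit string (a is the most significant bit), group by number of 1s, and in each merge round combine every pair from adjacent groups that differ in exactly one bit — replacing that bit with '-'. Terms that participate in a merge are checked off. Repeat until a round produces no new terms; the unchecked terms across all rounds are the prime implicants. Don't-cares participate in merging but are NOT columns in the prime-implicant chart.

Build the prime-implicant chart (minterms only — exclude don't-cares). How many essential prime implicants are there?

5

[col 0] 00100, 01001*, 01101*, 01110*, 01111*, 10000*, 10010*, 11000*, 11001*, 11011*, 11101*, 11110*, 11111*
[col 1] -1001*, -1101*, -1110*, -1111*, 01-01*, 011-1*, 0111-*, 1-000, 100-0, 11-01*, 11-11*, 110-1*, 1100-, 111-1*, 1111-*
[col 2] -1-01, -11-1, -111-, 11--1
Prime implicants: -1-01, -11-1, -111-, 00100, 1-000, 100-0, 11--1, 1100-
PI chart (minterm → PIs covering it):
  4 | 00100  (sole → essential)
  9 | -1-01  (sole → essential)
  16 | 1-000,100-0
  18 | 100-0  (sole → essential)
  24 | 1-000,1100-
  25 | -1-01,11--1,1100-
  27 | 11--1  (sole → essential)
  29 | -1-01,-11-1,11--1
  30 | -111-  (sole → essential)
  31 | -11-1,-111-,11--1
Essential prime implicants: -1-01, -111-, 00100, 100-0, 11--1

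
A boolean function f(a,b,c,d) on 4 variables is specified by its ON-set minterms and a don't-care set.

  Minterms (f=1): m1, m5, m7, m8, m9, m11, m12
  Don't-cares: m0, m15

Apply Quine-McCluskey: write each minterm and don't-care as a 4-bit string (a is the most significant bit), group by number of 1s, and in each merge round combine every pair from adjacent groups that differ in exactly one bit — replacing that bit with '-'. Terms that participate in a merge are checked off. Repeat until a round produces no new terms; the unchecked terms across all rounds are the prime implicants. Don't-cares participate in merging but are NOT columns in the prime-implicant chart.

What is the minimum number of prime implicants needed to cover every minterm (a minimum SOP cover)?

[col 0] 0000*, 0001*, 0101*, 0111*, 1000*, 1001*, 1011*, 1100*, 1111*
[col 1] -000*, -001*, -111, 0-01, 000-*, 01-1, 1-00, 1-11, 10-1, 100-*
[col 2] -00-
Prime implicants: -00-, -111, 0-01, 01-1, 1-00, 1-11, 10-1
PI chart (minterm → PIs covering it):
  1 | -00-,0-01
  5 | 0-01,01-1
  7 | -111,01-1
  8 | -00-,1-00
  9 | -00-,10-1
  11 | 1-11,10-1
  12 | 1-00  (sole → essential)
Essential prime implicants: 1-00
Petrick residual → -00-, 01-1, 1-11
Minimum SOP uses 4 PIs: b'c' + a'bd + ac'd' + acd

4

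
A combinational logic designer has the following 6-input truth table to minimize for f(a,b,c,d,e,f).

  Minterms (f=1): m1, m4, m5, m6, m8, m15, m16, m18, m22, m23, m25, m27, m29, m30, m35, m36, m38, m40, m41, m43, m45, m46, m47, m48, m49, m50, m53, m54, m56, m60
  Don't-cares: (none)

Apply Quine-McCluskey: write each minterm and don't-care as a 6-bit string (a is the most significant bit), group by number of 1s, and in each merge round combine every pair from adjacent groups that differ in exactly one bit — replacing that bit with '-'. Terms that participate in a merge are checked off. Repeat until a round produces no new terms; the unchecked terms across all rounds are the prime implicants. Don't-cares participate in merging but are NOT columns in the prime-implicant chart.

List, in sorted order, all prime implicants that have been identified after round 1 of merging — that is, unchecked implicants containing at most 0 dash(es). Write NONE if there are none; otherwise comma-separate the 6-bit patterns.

NONE

Round 0: 000001✓ 000100✓ 000101✓ 000110✓ 001000✓ 001111✓ 010000✓ 010010✓ 010110✓ 010111✓ 011001✓ 011011✓ 011101✓ 011110✓ 100011✓ 100100✓ 100110✓ 101000✓ 101001✓ 101011✓ 101101✓ 101110✓ 101111✓ 110000✓ 110001✓ 110010✓ 110101✓ 110110✓ 111000✓ 111100✓
Round 1: -00100✓ -00110✓ -01000 -01111 -10000✓ -10010✓ -10110✓ 0-0110✓ 000-01 0001-0✓ 00010- 01-110 010-10✓ 0100-0✓ 01011- 011-01 0110-1 1-0110✓ 1-1000 10-011 10-110 1001-0✓ 101-01✓ 101-11✓ 1010-1✓ 10100- 1011-1✓ 10111- 11-000 110-01 110-10✓ 1100-0✓ 11000- 111-00
Round 2: --0110 -001-0 -10-10 -100-0 101--1
PIs = {--0110, -001-0, -01000, -01111, -10-10, -100-0, 000-01, 00010-, 01-110, 01011-, 011-01, 0110-1, 1-1000, 10-011, 10-110, 101--1, 10100-, 10111-, 11-000, 110-01, 11000-, 111-00}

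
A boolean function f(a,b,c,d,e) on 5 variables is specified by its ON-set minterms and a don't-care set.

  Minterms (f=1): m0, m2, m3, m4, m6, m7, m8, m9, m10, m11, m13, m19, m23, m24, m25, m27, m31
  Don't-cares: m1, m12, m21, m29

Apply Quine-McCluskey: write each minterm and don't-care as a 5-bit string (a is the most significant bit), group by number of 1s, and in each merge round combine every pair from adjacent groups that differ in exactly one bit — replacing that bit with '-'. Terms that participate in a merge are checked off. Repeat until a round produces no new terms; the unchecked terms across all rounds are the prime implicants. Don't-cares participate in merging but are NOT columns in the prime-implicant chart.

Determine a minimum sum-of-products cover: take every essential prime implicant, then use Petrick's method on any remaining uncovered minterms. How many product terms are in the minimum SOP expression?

6

size-2^0 implicants → 00000(✓)  00001(✓)  00010(✓)  00011(✓)  00100(✓)  00110(✓)  00111(✓)  01000(✓)  01001(✓)  01010(✓)  01011(✓)  01100(✓)  01101(✓)  10011(✓)  10101(✓)  10111(✓)  11000(✓)  11001(✓)  11011(✓)  11101(✓)  11111(✓)
size-2^1 implicants → -0011(✓)  -0111(✓)  -1000(✓)  -1001(✓)  -1011(✓)  -1101(✓)  0-000(✓)  0-001(✓)  0-010(✓)  0-011(✓)  0-100(✓)  00-00(✓)  00-10(✓)  00-11(✓)  000-0(✓)  000-1(✓)  0000-(✓)  0001-(✓)  001-0(✓)  0011-(✓)  01-00(✓)  01-01(✓)  010-0(✓)  010-1(✓)  0100-(✓)  0101-(✓)  0110-(✓)  1-011(✓)  1-101(✓)  1-111(✓)  10-11(✓)  101-1(✓)  11-01(✓)  11-11(✓)  110-1(✓)  1100-(✓)  111-1(✓)
size-2^2 implicants → --011  -0-11  -1-01  -10-1  -100-  0--00  0-0-0(✓)  0-0-1(✓)  0-00-(✓)  0-01-(✓)  00--0  00-1-  000--(✓)  01-0-  010--(✓)  1--11  1-1-1  11--1
size-2^3 implicants → 0-0--
Unchecked terms (primes): --011, -0-11, -1-01, -10-1, -100-, 0--00, 0-0--, 00--0, 00-1-, 01-0-, 1--11, 1-1-1, 11--1
Minterm coverage:
  m0 ⊆ 0--00,0-0--,00--0
  m2 ⊆ 0-0--,00--0,00-1-
  m3 ⊆ --011,-0-11,0-0--,00-1-
  m4 ⊆ 0--00,00--0
  m6 ⊆ 00--0,00-1-
  m7 ⊆ -0-11,00-1-
  m8 ⊆ -100-,0--00,0-0--,01-0-
  m9 ⊆ -1-01,-10-1,-100-,0-0--,01-0-
  m10 ⊆ 0-0-- [E]
  m11 ⊆ --011,-10-1,0-0--
  m13 ⊆ -1-01,01-0-
  m19 ⊆ --011,-0-11,1--11
  m23 ⊆ -0-11,1--11,1-1-1
  m24 ⊆ -100- [E]
  m25 ⊆ -1-01,-10-1,-100-,11--1
  m27 ⊆ --011,-10-1,1--11,11--1
  m31 ⊆ 1--11,1-1-1,11--1
E = {-100-, 0-0--}
Petrick residual → -0-11, -1-01, 00--0, 1--11
Cover = b'de + bd'e + bc'd' + a'c' + a'b'e' + ade  |cover|=6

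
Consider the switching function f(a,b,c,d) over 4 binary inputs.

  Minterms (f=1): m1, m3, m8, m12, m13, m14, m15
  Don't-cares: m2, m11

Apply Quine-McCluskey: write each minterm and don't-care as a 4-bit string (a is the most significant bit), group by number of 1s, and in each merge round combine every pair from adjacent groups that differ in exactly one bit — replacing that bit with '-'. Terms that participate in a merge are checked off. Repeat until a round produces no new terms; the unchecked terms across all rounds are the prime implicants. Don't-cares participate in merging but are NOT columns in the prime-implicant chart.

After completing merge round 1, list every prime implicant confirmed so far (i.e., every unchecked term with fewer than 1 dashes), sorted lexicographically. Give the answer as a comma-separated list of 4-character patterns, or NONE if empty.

Round 0: 0001✓ 0010✓ 0011✓ 1000✓ 1011✓ 1100✓ 1101✓ 1110✓ 1111✓
Round 1: -011 00-1 001- 1-00 1-11 11-0✓ 11-1✓ 110-✓ 111-✓
Round 2: 11--
PIs = {-011, 00-1, 001-, 1-00, 1-11, 11--}

NONE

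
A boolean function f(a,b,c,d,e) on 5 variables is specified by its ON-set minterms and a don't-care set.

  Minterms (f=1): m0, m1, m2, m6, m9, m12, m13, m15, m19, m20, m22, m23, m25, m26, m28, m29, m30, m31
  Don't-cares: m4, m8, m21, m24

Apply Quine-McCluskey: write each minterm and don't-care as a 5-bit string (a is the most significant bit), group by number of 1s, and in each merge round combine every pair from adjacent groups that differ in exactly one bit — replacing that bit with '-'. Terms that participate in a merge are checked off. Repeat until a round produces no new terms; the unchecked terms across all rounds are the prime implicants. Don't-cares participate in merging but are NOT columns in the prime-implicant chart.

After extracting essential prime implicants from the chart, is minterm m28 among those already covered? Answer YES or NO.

Round 0: 00000✓ 00001✓ 00010✓ 00100✓ 00110✓ 01000✓ 01001✓ 01100✓ 01101✓ 01111✓ 10011✓ 10100✓ 10101✓ 10110✓ 10111✓ 11000✓ 11001✓ 11010✓ 11100✓ 11101✓ 11110✓ 11111✓
Round 1: -0100✓ -0110✓ -1000✓ -1001✓ -1100✓ -1101✓ -1111✓ 0-000✓ 0-001✓ 0-100✓ 00-00✓ 00-10✓ 000-0✓ 0000-✓ 001-0✓ 01-00✓ 01-01✓ 0100-✓ 011-1✓ 0110-✓ 1-100✓ 1-101✓ 1-110✓ 1-111✓ 10-11 101-0✓ 101-1✓ 1010-✓ 1011-✓ 11-00✓ 11-01✓ 11-10✓ 110-0✓ 1100-✓ 111-0✓ 111-1✓ 1110-✓ 1111-✓
Round 2: --100 -01-0 -1-00✓ -1-01✓ -100-✓ -11-1 -110-✓ 0--00 0-00- 00--0 01-0-✓ 1-1-0✓ 1-1-1✓ 1-10-✓ 1-11-✓ 101--✓ 11--0 11-0-✓ 111--✓
Round 3: -1-0- 1-1--
PIs = {--100, -01-0, -1-0-, -11-1, 0--00, 0-00-, 00--0, 1-1--, 10-11, 11--0}
Coverage chart:
  m0: 0--00,0-00-,00--0
  m1: 0-00- ←essential
  m2: 00--0 ←essential
  m6: -01-0,00--0
  m9: -1-0-,0-00-
  m12: --100,-1-0-,0--00
  m13: -1-0-,-11-1
  m15: -11-1 ←essential
  m19: 10-11 ←essential
  m20: --100,-01-0,1-1--
  m22: -01-0,1-1--
  m23: 1-1--,10-11
  m25: -1-0- ←essential
  m26: 11--0 ←essential
  m28: --100,-1-0-,1-1--,11--0
  m29: -1-0-,-11-1,1-1--
  m30: 1-1--,11--0
  m31: -11-1,1-1--
Essential: -1-0-, -11-1, 0-00-, 00--0, 10-11, 11--0

YES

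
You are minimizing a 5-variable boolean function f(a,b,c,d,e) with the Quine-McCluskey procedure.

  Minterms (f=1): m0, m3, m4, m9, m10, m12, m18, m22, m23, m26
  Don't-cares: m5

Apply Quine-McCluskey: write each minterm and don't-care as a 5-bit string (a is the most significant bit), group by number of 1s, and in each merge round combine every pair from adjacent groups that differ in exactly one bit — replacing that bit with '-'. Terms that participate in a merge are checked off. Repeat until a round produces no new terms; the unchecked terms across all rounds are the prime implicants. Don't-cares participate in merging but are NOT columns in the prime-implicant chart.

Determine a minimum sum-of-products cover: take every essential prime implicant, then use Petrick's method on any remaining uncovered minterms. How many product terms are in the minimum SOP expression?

Round 0: 00000✓ 00011 00100✓ 00101✓ 01001 01010✓ 01100✓ 10010✓ 10110✓ 10111✓ 11010✓
Round 1: -1010 0-100 00-00 0010- 1-010 10-10 1011-
PIs = {-1010, 0-100, 00-00, 00011, 0010-, 01001, 1-010, 10-10, 1011-}
Coverage chart:
  m0: 00-00 ←essential
  m3: 00011 ←essential
  m4: 0-100,00-00,0010-
  m9: 01001 ←essential
  m10: -1010 ←essential
  m12: 0-100 ←essential
  m18: 1-010,10-10
  m22: 10-10,1011-
  m23: 1011- ←essential
  m26: -1010,1-010
Essential: -1010, 0-100, 00-00, 00011, 01001, 1011-
Petrick residual → 1-010
Min cover (7 terms): bc'de' + a'cd'e' + a'b'd'e' + a'b'c'de + a'bc'd'e + ac'de' + ab'cd

7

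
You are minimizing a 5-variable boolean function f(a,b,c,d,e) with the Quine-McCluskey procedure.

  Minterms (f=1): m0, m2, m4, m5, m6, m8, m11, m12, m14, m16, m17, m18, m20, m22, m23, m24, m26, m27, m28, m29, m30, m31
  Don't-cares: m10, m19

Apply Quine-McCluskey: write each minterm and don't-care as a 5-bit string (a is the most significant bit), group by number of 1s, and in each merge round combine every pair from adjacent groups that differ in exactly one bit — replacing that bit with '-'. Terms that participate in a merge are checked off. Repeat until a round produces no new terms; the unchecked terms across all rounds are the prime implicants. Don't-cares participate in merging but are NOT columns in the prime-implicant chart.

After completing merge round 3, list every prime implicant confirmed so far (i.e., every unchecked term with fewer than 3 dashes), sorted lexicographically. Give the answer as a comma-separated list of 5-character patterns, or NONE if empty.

Round 0: 00000✓ 00010✓ 00100✓ 00101✓ 00110✓ 01000✓ 01010✓ 01011✓ 01100✓ 01110✓ 10000✓ 10001✓ 10010✓ 10011✓ 10100✓ 10110✓ 10111✓ 11000✓ 11010✓ 11011✓ 11100✓ 11101✓ 11110✓ 11111✓
Round 1: -0000✓ -0010✓ -0100✓ -0110✓ -1000✓ -1010✓ -1011✓ -1100✓ -1110✓ 0-000✓ 0-010✓ 0-100✓ 0-110✓ 00-00✓ 00-10✓ 000-0✓ 001-0✓ 0010- 01-00✓ 01-10✓ 010-0✓ 0101-✓ 011-0✓ 1-000✓ 1-010✓ 1-011✓ 1-100✓ 1-110✓ 1-111✓ 10-00✓ 10-10✓ 10-11✓ 100-0✓ 100-1✓ 1000-✓ 1001-✓ 101-0✓ 1011-✓ 11-00✓ 11-10✓ 11-11✓ 110-0✓ 1101-✓ 111-0✓ 111-1✓ 1110-✓ 1111-✓
Round 2: --000✓ --010✓ --100✓ --110✓ -0-00✓ -0-10✓ -00-0✓ -01-0✓ -1-00✓ -1-10✓ -10-0✓ -101- -11-0✓ 0--00✓ 0--10✓ 0-0-0✓ 0-1-0✓ 00--0✓ 01--0✓ 1--00✓ 1--10✓ 1--11✓ 1-0-0✓ 1-01-✓ 1-1-0✓ 1-11-✓ 10--0✓ 10-1-✓ 100-- 11--0✓ 11-1-✓ 111--
Round 3: ---00✓ ---10✓ --0-0✓ --1-0✓ -0--0✓ -1--0✓ 0---0✓ 1---0✓ 1--1-
Round 4: ----0
PIs = {----0, -101-, 0010-, 1--1-, 100--, 111--}

-101-, 0010-, 100--, 111--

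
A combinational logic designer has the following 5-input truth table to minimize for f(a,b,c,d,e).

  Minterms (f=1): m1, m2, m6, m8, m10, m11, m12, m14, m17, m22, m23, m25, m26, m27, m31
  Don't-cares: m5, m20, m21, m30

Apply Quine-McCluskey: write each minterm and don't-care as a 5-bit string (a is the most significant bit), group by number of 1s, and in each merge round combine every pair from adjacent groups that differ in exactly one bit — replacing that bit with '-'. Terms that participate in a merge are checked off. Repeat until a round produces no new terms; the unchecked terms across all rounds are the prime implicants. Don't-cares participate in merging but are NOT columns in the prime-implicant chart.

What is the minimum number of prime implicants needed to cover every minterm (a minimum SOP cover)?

Round 0: 00001✓ 00010✓ 00101✓ 00110✓ 01000✓ 01010✓ 01011✓ 01100✓ 01110✓ 10001✓ 10100✓ 10101✓ 10110✓ 10111✓ 11001✓ 11010✓ 11011✓ 11110✓ 11111✓
Round 1: -0001✓ -0101✓ -0110✓ -1010✓ -1011✓ -1110✓ 0-010✓ 0-110✓ 00-01✓ 00-10✓ 01-00✓ 01-10✓ 010-0✓ 0101-✓ 011-0✓ 1-001 1-110✓ 1-111✓ 10-01✓ 101-0✓ 101-1✓ 1010-✓ 1011-✓ 11-10✓ 11-11✓ 110-1 1101-✓ 1111-✓
Round 2: --110 -0-01 -1-10 -101- 0--10 01--0 1-11- 101-- 11-1-
PIs = {--110, -0-01, -1-10, -101-, 0--10, 01--0, 1-001, 1-11-, 101--, 11-1-, 110-1}
Coverage chart:
  m1: -0-01 ←essential
  m2: 0--10 ←essential
  m6: --110,0--10
  m8: 01--0 ←essential
  m10: -1-10,-101-,0--10,01--0
  m11: -101- ←essential
  m12: 01--0 ←essential
  m14: --110,-1-10,0--10,01--0
  m17: -0-01,1-001
  m22: --110,1-11-,101--
  m23: 1-11-,101--
  m25: 1-001,110-1
  m26: -1-10,-101-,11-1-
  m27: -101-,11-1-,110-1
  m31: 1-11-,11-1-
Essential: -0-01, -101-, 0--10, 01--0
Petrick residual → 1-001, 1-11-
Min cover (6 terms): b'd'e + bc'd + a'de' + a'be' + ac'd'e + acd

6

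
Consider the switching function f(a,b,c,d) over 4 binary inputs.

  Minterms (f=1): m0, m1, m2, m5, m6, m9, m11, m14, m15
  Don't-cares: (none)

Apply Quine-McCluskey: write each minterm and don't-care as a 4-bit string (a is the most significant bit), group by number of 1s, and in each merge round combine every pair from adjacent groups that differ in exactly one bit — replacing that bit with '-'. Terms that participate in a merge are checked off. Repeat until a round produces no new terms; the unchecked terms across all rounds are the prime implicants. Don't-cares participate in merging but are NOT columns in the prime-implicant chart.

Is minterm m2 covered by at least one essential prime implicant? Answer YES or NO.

Round 0: 0000✓ 0001✓ 0010✓ 0101✓ 0110✓ 1001✓ 1011✓ 1110✓ 1111✓
Round 1: -001 -110 0-01 0-10 00-0 000- 1-11 10-1 111-
PIs = {-001, -110, 0-01, 0-10, 00-0, 000-, 1-11, 10-1, 111-}
Coverage chart:
  m0: 00-0,000-
  m1: -001,0-01,000-
  m2: 0-10,00-0
  m5: 0-01 ←essential
  m6: -110,0-10
  m9: -001,10-1
  m11: 1-11,10-1
  m14: -110,111-
  m15: 1-11,111-
Essential: 0-01

NO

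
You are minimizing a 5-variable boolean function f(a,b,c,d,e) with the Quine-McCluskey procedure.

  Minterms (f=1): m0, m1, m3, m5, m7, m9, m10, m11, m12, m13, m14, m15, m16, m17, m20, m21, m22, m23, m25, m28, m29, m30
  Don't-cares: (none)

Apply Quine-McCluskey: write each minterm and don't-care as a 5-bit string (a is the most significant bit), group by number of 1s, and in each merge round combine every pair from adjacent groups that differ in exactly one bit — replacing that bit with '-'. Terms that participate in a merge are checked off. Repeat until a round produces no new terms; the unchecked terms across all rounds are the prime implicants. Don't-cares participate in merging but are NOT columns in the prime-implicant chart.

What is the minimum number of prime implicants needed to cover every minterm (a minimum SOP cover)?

6

Round 0: 00000✓ 00001✓ 00011✓ 00101✓ 00111✓ 01001✓ 01010✓ 01011✓ 01100✓ 01101✓ 01110✓ 01111✓ 10000✓ 10001✓ 10100✓ 10101✓ 10110✓ 10111✓ 11001✓ 11100✓ 11101✓ 11110✓
Round 1: -0000✓ -0001✓ -0101✓ -0111✓ -1001✓ -1100✓ -1101✓ -1110✓ 0-001✓ 0-011✓ 0-101✓ 0-111✓ 00-01✓ 00-11✓ 000-1✓ 0000-✓ 001-1✓ 01-01✓ 01-10✓ 01-11✓ 010-1✓ 0101-✓ 011-0✓ 011-1✓ 0110-✓ 0111-✓ 1-001✓ 1-100✓ 1-101✓ 1-110✓ 10-00✓ 10-01✓ 1000-✓ 101-0✓ 101-1✓ 1010-✓ 1011-✓ 11-01✓ 111-0✓ 1110-✓
Round 2: --001✓ --101✓ -0-01✓ -000- -01-1 -1-01✓ -11-0 -110- 0--01✓ 0--11✓ 0-0-1✓ 0-1-1✓ 00--1✓ 01--1✓ 01-1- 011-- 1--01✓ 1-1-0 1-10- 10-0- 101--
Round 3: ---01 0---1
PIs = {---01, -000-, -01-1, -11-0, -110-, 0---1, 01-1-, 011--, 1-1-0, 1-10-, 10-0-, 101--}
Coverage chart:
  m0: -000- ←essential
  m1: ---01,-000-,0---1
  m3: 0---1 ←essential
  m5: ---01,-01-1,0---1
  m7: -01-1,0---1
  m9: ---01,0---1
  m10: 01-1- ←essential
  m11: 0---1,01-1-
  m12: -11-0,-110-,011--
  m13: ---01,-110-,0---1,011--
  m14: -11-0,01-1-,011--
  m15: 0---1,01-1-,011--
  m16: -000-,10-0-
  m17: ---01,-000-,10-0-
  m20: 1-1-0,1-10-,10-0-,101--
  m21: ---01,-01-1,1-10-,10-0-,101--
  m22: 1-1-0,101--
  m23: -01-1,101--
  m25: ---01 ←essential
  m28: -11-0,-110-,1-1-0,1-10-
  m29: ---01,-110-,1-10-
  m30: -11-0,1-1-0
Essential: ---01, -000-, 0---1, 01-1-
Petrick residual → -11-0, 101--
Min cover (6 terms): d'e + b'c'd' + bce' + a'e + a'bd + ab'c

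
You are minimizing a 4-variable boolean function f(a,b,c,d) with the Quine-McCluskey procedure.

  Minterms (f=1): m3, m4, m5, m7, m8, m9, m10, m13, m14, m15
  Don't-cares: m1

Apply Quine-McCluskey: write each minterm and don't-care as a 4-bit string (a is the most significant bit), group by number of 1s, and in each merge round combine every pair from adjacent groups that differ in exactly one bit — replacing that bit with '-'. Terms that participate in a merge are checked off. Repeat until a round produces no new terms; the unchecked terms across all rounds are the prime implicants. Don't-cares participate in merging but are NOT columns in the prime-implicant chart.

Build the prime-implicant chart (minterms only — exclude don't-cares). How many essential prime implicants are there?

2

Round 0: 0001✓ 0011✓ 0100✓ 0101✓ 0111✓ 1000✓ 1001✓ 1010✓ 1101✓ 1110✓ 1111✓
Round 1: -001✓ -101✓ -111✓ 0-01✓ 0-11✓ 00-1✓ 01-1✓ 010- 1-01✓ 1-10 10-0 100- 11-1✓ 111-
Round 2: --01 -1-1 0--1
PIs = {--01, -1-1, 0--1, 010-, 1-10, 10-0, 100-, 111-}
Coverage chart:
  m3: 0--1 ←essential
  m4: 010- ←essential
  m5: --01,-1-1,0--1,010-
  m7: -1-1,0--1
  m8: 10-0,100-
  m9: --01,100-
  m10: 1-10,10-0
  m13: --01,-1-1
  m14: 1-10,111-
  m15: -1-1,111-
Essential: 0--1, 010-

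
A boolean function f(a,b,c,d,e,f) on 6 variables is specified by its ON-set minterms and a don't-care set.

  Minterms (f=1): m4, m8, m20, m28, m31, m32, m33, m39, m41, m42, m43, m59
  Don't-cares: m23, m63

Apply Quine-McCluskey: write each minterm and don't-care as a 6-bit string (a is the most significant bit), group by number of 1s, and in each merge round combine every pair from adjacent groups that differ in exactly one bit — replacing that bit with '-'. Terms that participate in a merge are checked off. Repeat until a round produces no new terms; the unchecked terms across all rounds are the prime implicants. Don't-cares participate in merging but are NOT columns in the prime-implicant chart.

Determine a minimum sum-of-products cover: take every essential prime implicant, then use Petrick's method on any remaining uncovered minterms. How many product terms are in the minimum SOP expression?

size-2^0 implicants → 000100(✓)  001000  010100(✓)  010111(✓)  011100(✓)  011111(✓)  100000(✓)  100001(✓)  100111  101001(✓)  101010(✓)  101011(✓)  111011(✓)  111111(✓)
size-2^1 implicants → -11111  0-0100  01-100  01-111  1-1011  10-001  10000-  1010-1  10101-  111-11
Unchecked terms (primes): -11111, 0-0100, 001000, 01-100, 01-111, 1-1011, 10-001, 10000-, 100111, 1010-1, 10101-, 111-11
Minterm coverage:
  m4 ⊆ 0-0100 [E]
  m8 ⊆ 001000 [E]
  m20 ⊆ 0-0100,01-100
  m28 ⊆ 01-100 [E]
  m31 ⊆ -11111,01-111
  m32 ⊆ 10000- [E]
  m33 ⊆ 10-001,10000-
  m39 ⊆ 100111 [E]
  m41 ⊆ 10-001,1010-1
  m42 ⊆ 10101- [E]
  m43 ⊆ 1-1011,1010-1,10101-
  m59 ⊆ 1-1011,111-11
E = {0-0100, 001000, 01-100, 10000-, 100111, 10101-}
Petrick residual → -11111, 1-1011, 10-001
Cover = bcdef + a'c'de'f' + a'b'cd'e'f' + a'bde'f' + acd'ef + ab'd'e'f + ab'c'd'e' + ab'c'def + ab'cd'e  |cover|=9

9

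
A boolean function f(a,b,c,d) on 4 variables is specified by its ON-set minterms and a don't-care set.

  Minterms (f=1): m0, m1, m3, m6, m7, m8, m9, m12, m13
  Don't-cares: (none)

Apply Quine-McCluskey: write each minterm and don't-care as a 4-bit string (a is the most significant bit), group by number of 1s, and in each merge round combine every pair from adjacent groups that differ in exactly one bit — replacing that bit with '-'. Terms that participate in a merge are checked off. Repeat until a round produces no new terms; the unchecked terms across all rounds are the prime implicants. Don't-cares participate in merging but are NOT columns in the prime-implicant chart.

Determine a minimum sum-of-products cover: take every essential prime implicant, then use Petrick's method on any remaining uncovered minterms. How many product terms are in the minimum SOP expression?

4

size-2^0 implicants → 0000(✓)  0001(✓)  0011(✓)  0110(✓)  0111(✓)  1000(✓)  1001(✓)  1100(✓)  1101(✓)
size-2^1 implicants → -000(✓)  -001(✓)  0-11  00-1  000-(✓)  011-  1-00(✓)  1-01(✓)  100-(✓)  110-(✓)
size-2^2 implicants → -00-  1-0-
Unchecked terms (primes): -00-, 0-11, 00-1, 011-, 1-0-
Minterm coverage:
  m0 ⊆ -00- [E]
  m1 ⊆ -00-,00-1
  m3 ⊆ 0-11,00-1
  m6 ⊆ 011- [E]
  m7 ⊆ 0-11,011-
  m8 ⊆ -00-,1-0-
  m9 ⊆ -00-,1-0-
  m12 ⊆ 1-0- [E]
  m13 ⊆ 1-0- [E]
E = {-00-, 011-, 1-0-}
Petrick residual → 0-11
Cover = b'c' + a'cd + a'bc + ac'  |cover|=4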